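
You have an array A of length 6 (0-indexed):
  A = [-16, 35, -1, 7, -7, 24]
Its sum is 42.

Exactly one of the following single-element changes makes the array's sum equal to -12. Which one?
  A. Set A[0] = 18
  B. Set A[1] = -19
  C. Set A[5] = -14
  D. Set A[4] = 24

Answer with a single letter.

Answer: B

Derivation:
Option A: A[0] -16->18, delta=34, new_sum=42+(34)=76
Option B: A[1] 35->-19, delta=-54, new_sum=42+(-54)=-12 <-- matches target
Option C: A[5] 24->-14, delta=-38, new_sum=42+(-38)=4
Option D: A[4] -7->24, delta=31, new_sum=42+(31)=73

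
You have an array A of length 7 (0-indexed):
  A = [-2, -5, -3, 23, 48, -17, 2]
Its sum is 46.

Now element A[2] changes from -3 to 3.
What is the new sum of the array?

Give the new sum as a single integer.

Old value at index 2: -3
New value at index 2: 3
Delta = 3 - -3 = 6
New sum = old_sum + delta = 46 + (6) = 52

Answer: 52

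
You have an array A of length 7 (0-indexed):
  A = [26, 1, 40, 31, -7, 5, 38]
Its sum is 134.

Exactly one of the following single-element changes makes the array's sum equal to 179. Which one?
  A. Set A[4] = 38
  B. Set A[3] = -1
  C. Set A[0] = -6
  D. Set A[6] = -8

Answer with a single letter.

Option A: A[4] -7->38, delta=45, new_sum=134+(45)=179 <-- matches target
Option B: A[3] 31->-1, delta=-32, new_sum=134+(-32)=102
Option C: A[0] 26->-6, delta=-32, new_sum=134+(-32)=102
Option D: A[6] 38->-8, delta=-46, new_sum=134+(-46)=88

Answer: A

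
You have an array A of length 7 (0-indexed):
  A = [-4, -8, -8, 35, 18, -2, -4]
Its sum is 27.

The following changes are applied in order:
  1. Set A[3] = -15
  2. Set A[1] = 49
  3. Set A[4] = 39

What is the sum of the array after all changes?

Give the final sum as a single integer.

Answer: 55

Derivation:
Initial sum: 27
Change 1: A[3] 35 -> -15, delta = -50, sum = -23
Change 2: A[1] -8 -> 49, delta = 57, sum = 34
Change 3: A[4] 18 -> 39, delta = 21, sum = 55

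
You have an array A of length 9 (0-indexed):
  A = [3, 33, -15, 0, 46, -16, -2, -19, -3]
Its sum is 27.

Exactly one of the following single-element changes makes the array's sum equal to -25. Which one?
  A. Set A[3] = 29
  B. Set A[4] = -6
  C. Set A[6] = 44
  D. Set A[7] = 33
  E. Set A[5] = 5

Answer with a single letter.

Option A: A[3] 0->29, delta=29, new_sum=27+(29)=56
Option B: A[4] 46->-6, delta=-52, new_sum=27+(-52)=-25 <-- matches target
Option C: A[6] -2->44, delta=46, new_sum=27+(46)=73
Option D: A[7] -19->33, delta=52, new_sum=27+(52)=79
Option E: A[5] -16->5, delta=21, new_sum=27+(21)=48

Answer: B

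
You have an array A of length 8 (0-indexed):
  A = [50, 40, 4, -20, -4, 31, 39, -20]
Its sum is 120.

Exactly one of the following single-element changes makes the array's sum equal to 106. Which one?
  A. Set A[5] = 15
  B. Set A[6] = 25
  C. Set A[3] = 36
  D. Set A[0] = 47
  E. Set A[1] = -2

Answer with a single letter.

Option A: A[5] 31->15, delta=-16, new_sum=120+(-16)=104
Option B: A[6] 39->25, delta=-14, new_sum=120+(-14)=106 <-- matches target
Option C: A[3] -20->36, delta=56, new_sum=120+(56)=176
Option D: A[0] 50->47, delta=-3, new_sum=120+(-3)=117
Option E: A[1] 40->-2, delta=-42, new_sum=120+(-42)=78

Answer: B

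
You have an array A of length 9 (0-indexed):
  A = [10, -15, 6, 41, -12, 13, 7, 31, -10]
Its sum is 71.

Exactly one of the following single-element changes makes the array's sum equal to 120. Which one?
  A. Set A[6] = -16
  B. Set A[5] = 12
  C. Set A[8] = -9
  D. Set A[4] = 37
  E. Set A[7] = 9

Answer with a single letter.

Answer: D

Derivation:
Option A: A[6] 7->-16, delta=-23, new_sum=71+(-23)=48
Option B: A[5] 13->12, delta=-1, new_sum=71+(-1)=70
Option C: A[8] -10->-9, delta=1, new_sum=71+(1)=72
Option D: A[4] -12->37, delta=49, new_sum=71+(49)=120 <-- matches target
Option E: A[7] 31->9, delta=-22, new_sum=71+(-22)=49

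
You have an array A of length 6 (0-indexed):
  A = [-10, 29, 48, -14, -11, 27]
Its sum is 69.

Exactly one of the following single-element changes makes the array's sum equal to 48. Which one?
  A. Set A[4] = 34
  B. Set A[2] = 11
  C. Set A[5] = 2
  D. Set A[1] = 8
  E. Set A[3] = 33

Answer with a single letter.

Option A: A[4] -11->34, delta=45, new_sum=69+(45)=114
Option B: A[2] 48->11, delta=-37, new_sum=69+(-37)=32
Option C: A[5] 27->2, delta=-25, new_sum=69+(-25)=44
Option D: A[1] 29->8, delta=-21, new_sum=69+(-21)=48 <-- matches target
Option E: A[3] -14->33, delta=47, new_sum=69+(47)=116

Answer: D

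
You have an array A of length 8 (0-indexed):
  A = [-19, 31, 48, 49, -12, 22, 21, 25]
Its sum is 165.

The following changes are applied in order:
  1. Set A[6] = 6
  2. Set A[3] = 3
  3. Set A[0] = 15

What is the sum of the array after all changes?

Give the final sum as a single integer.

Initial sum: 165
Change 1: A[6] 21 -> 6, delta = -15, sum = 150
Change 2: A[3] 49 -> 3, delta = -46, sum = 104
Change 3: A[0] -19 -> 15, delta = 34, sum = 138

Answer: 138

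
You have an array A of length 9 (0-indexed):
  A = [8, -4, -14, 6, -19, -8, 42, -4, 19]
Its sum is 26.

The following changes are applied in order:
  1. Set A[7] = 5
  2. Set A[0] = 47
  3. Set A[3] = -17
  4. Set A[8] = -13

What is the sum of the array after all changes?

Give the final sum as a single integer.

Answer: 19

Derivation:
Initial sum: 26
Change 1: A[7] -4 -> 5, delta = 9, sum = 35
Change 2: A[0] 8 -> 47, delta = 39, sum = 74
Change 3: A[3] 6 -> -17, delta = -23, sum = 51
Change 4: A[8] 19 -> -13, delta = -32, sum = 19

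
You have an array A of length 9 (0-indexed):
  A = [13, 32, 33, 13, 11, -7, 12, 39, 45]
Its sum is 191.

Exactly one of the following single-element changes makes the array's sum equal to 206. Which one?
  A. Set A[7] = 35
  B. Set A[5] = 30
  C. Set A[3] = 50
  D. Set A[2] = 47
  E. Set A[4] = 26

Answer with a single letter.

Option A: A[7] 39->35, delta=-4, new_sum=191+(-4)=187
Option B: A[5] -7->30, delta=37, new_sum=191+(37)=228
Option C: A[3] 13->50, delta=37, new_sum=191+(37)=228
Option D: A[2] 33->47, delta=14, new_sum=191+(14)=205
Option E: A[4] 11->26, delta=15, new_sum=191+(15)=206 <-- matches target

Answer: E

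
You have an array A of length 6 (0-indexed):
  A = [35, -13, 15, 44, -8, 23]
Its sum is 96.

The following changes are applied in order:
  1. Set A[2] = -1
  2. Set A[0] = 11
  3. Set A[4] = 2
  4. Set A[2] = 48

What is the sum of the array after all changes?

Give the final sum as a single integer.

Initial sum: 96
Change 1: A[2] 15 -> -1, delta = -16, sum = 80
Change 2: A[0] 35 -> 11, delta = -24, sum = 56
Change 3: A[4] -8 -> 2, delta = 10, sum = 66
Change 4: A[2] -1 -> 48, delta = 49, sum = 115

Answer: 115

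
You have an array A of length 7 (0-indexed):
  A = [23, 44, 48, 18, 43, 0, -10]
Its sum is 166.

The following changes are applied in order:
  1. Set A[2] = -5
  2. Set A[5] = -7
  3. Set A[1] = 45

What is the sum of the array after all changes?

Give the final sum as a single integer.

Initial sum: 166
Change 1: A[2] 48 -> -5, delta = -53, sum = 113
Change 2: A[5] 0 -> -7, delta = -7, sum = 106
Change 3: A[1] 44 -> 45, delta = 1, sum = 107

Answer: 107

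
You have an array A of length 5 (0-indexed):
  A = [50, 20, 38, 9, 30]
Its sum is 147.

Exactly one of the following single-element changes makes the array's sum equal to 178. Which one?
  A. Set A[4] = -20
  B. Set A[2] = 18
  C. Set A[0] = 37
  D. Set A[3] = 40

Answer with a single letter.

Answer: D

Derivation:
Option A: A[4] 30->-20, delta=-50, new_sum=147+(-50)=97
Option B: A[2] 38->18, delta=-20, new_sum=147+(-20)=127
Option C: A[0] 50->37, delta=-13, new_sum=147+(-13)=134
Option D: A[3] 9->40, delta=31, new_sum=147+(31)=178 <-- matches target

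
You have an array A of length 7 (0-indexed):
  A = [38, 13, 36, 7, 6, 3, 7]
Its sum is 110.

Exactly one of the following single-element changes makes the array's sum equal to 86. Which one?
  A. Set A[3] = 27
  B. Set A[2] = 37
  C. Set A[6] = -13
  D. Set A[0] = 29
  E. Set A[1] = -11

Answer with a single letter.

Option A: A[3] 7->27, delta=20, new_sum=110+(20)=130
Option B: A[2] 36->37, delta=1, new_sum=110+(1)=111
Option C: A[6] 7->-13, delta=-20, new_sum=110+(-20)=90
Option D: A[0] 38->29, delta=-9, new_sum=110+(-9)=101
Option E: A[1] 13->-11, delta=-24, new_sum=110+(-24)=86 <-- matches target

Answer: E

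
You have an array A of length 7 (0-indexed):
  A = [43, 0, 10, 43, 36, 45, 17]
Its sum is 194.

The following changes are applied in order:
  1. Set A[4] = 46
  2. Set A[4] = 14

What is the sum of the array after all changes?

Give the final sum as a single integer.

Initial sum: 194
Change 1: A[4] 36 -> 46, delta = 10, sum = 204
Change 2: A[4] 46 -> 14, delta = -32, sum = 172

Answer: 172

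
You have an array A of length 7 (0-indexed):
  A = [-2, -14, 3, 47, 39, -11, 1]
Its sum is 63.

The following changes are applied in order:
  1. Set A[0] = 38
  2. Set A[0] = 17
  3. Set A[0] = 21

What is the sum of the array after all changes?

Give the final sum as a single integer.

Initial sum: 63
Change 1: A[0] -2 -> 38, delta = 40, sum = 103
Change 2: A[0] 38 -> 17, delta = -21, sum = 82
Change 3: A[0] 17 -> 21, delta = 4, sum = 86

Answer: 86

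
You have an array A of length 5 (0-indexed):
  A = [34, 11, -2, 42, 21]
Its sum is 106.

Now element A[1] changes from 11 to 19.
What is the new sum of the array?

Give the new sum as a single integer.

Old value at index 1: 11
New value at index 1: 19
Delta = 19 - 11 = 8
New sum = old_sum + delta = 106 + (8) = 114

Answer: 114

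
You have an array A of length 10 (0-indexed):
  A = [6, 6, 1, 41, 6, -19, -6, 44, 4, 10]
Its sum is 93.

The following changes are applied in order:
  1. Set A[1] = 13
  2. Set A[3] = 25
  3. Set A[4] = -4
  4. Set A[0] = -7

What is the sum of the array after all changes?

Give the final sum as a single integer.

Initial sum: 93
Change 1: A[1] 6 -> 13, delta = 7, sum = 100
Change 2: A[3] 41 -> 25, delta = -16, sum = 84
Change 3: A[4] 6 -> -4, delta = -10, sum = 74
Change 4: A[0] 6 -> -7, delta = -13, sum = 61

Answer: 61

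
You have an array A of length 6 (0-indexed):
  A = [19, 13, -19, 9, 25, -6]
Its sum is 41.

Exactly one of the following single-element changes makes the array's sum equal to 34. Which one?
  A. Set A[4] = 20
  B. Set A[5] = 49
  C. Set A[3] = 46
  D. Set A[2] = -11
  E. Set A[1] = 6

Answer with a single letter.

Answer: E

Derivation:
Option A: A[4] 25->20, delta=-5, new_sum=41+(-5)=36
Option B: A[5] -6->49, delta=55, new_sum=41+(55)=96
Option C: A[3] 9->46, delta=37, new_sum=41+(37)=78
Option D: A[2] -19->-11, delta=8, new_sum=41+(8)=49
Option E: A[1] 13->6, delta=-7, new_sum=41+(-7)=34 <-- matches target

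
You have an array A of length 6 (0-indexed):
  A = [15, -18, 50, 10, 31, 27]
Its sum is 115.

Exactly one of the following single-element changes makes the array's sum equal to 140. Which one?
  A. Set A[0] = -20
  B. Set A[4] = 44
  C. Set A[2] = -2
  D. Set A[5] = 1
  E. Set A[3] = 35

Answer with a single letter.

Answer: E

Derivation:
Option A: A[0] 15->-20, delta=-35, new_sum=115+(-35)=80
Option B: A[4] 31->44, delta=13, new_sum=115+(13)=128
Option C: A[2] 50->-2, delta=-52, new_sum=115+(-52)=63
Option D: A[5] 27->1, delta=-26, new_sum=115+(-26)=89
Option E: A[3] 10->35, delta=25, new_sum=115+(25)=140 <-- matches target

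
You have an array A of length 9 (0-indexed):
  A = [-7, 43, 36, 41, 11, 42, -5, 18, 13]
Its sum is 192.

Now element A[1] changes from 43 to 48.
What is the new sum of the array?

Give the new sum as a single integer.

Answer: 197

Derivation:
Old value at index 1: 43
New value at index 1: 48
Delta = 48 - 43 = 5
New sum = old_sum + delta = 192 + (5) = 197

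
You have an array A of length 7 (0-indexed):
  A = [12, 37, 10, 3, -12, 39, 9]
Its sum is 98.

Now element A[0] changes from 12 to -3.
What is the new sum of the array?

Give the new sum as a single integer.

Answer: 83

Derivation:
Old value at index 0: 12
New value at index 0: -3
Delta = -3 - 12 = -15
New sum = old_sum + delta = 98 + (-15) = 83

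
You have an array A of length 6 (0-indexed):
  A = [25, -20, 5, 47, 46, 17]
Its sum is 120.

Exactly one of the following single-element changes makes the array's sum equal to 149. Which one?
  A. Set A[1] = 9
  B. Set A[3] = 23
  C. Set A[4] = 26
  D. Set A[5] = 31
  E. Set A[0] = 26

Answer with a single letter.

Answer: A

Derivation:
Option A: A[1] -20->9, delta=29, new_sum=120+(29)=149 <-- matches target
Option B: A[3] 47->23, delta=-24, new_sum=120+(-24)=96
Option C: A[4] 46->26, delta=-20, new_sum=120+(-20)=100
Option D: A[5] 17->31, delta=14, new_sum=120+(14)=134
Option E: A[0] 25->26, delta=1, new_sum=120+(1)=121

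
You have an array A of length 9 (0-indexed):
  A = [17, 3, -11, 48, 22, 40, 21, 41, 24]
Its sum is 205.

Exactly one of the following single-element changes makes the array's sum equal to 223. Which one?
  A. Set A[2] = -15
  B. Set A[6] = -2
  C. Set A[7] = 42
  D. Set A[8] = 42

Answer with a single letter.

Option A: A[2] -11->-15, delta=-4, new_sum=205+(-4)=201
Option B: A[6] 21->-2, delta=-23, new_sum=205+(-23)=182
Option C: A[7] 41->42, delta=1, new_sum=205+(1)=206
Option D: A[8] 24->42, delta=18, new_sum=205+(18)=223 <-- matches target

Answer: D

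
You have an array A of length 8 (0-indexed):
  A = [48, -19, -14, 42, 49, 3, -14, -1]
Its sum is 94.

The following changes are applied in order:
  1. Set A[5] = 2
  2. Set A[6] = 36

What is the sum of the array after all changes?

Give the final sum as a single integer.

Initial sum: 94
Change 1: A[5] 3 -> 2, delta = -1, sum = 93
Change 2: A[6] -14 -> 36, delta = 50, sum = 143

Answer: 143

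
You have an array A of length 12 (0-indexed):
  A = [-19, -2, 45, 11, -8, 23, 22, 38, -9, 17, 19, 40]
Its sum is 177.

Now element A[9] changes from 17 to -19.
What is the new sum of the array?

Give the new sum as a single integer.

Old value at index 9: 17
New value at index 9: -19
Delta = -19 - 17 = -36
New sum = old_sum + delta = 177 + (-36) = 141

Answer: 141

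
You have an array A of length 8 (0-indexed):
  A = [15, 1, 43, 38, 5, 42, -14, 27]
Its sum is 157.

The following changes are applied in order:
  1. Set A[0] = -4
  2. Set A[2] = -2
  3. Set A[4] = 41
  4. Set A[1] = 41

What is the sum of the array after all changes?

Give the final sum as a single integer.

Answer: 169

Derivation:
Initial sum: 157
Change 1: A[0] 15 -> -4, delta = -19, sum = 138
Change 2: A[2] 43 -> -2, delta = -45, sum = 93
Change 3: A[4] 5 -> 41, delta = 36, sum = 129
Change 4: A[1] 1 -> 41, delta = 40, sum = 169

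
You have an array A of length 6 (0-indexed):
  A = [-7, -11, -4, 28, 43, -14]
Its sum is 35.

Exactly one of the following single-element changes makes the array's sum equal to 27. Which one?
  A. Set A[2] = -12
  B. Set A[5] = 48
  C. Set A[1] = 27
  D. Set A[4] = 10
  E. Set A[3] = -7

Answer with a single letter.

Option A: A[2] -4->-12, delta=-8, new_sum=35+(-8)=27 <-- matches target
Option B: A[5] -14->48, delta=62, new_sum=35+(62)=97
Option C: A[1] -11->27, delta=38, new_sum=35+(38)=73
Option D: A[4] 43->10, delta=-33, new_sum=35+(-33)=2
Option E: A[3] 28->-7, delta=-35, new_sum=35+(-35)=0

Answer: A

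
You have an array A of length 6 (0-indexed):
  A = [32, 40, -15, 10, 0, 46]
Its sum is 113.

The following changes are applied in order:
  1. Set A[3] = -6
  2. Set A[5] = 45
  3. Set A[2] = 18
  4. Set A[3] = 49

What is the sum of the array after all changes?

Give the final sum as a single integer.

Initial sum: 113
Change 1: A[3] 10 -> -6, delta = -16, sum = 97
Change 2: A[5] 46 -> 45, delta = -1, sum = 96
Change 3: A[2] -15 -> 18, delta = 33, sum = 129
Change 4: A[3] -6 -> 49, delta = 55, sum = 184

Answer: 184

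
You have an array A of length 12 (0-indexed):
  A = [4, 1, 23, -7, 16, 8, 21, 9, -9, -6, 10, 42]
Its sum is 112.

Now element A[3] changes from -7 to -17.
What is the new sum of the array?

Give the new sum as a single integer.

Answer: 102

Derivation:
Old value at index 3: -7
New value at index 3: -17
Delta = -17 - -7 = -10
New sum = old_sum + delta = 112 + (-10) = 102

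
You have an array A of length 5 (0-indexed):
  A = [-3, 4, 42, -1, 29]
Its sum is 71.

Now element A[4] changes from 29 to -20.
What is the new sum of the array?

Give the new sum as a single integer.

Old value at index 4: 29
New value at index 4: -20
Delta = -20 - 29 = -49
New sum = old_sum + delta = 71 + (-49) = 22

Answer: 22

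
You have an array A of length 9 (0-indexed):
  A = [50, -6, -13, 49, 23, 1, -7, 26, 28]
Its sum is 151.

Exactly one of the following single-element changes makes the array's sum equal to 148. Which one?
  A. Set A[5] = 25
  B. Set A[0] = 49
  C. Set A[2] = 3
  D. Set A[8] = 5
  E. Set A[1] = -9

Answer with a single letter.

Option A: A[5] 1->25, delta=24, new_sum=151+(24)=175
Option B: A[0] 50->49, delta=-1, new_sum=151+(-1)=150
Option C: A[2] -13->3, delta=16, new_sum=151+(16)=167
Option D: A[8] 28->5, delta=-23, new_sum=151+(-23)=128
Option E: A[1] -6->-9, delta=-3, new_sum=151+(-3)=148 <-- matches target

Answer: E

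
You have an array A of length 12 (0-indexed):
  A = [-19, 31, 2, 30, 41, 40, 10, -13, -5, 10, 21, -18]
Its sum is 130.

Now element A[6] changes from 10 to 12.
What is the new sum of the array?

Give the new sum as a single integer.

Answer: 132

Derivation:
Old value at index 6: 10
New value at index 6: 12
Delta = 12 - 10 = 2
New sum = old_sum + delta = 130 + (2) = 132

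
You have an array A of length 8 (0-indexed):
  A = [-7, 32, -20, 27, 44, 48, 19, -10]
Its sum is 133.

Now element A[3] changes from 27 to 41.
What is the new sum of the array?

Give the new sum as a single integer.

Old value at index 3: 27
New value at index 3: 41
Delta = 41 - 27 = 14
New sum = old_sum + delta = 133 + (14) = 147

Answer: 147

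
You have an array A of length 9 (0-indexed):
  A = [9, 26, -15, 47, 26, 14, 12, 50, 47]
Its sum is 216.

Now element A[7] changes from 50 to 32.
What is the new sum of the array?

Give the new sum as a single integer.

Old value at index 7: 50
New value at index 7: 32
Delta = 32 - 50 = -18
New sum = old_sum + delta = 216 + (-18) = 198

Answer: 198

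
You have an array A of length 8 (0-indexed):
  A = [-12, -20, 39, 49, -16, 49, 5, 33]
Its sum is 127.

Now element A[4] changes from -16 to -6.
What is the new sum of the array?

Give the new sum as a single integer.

Answer: 137

Derivation:
Old value at index 4: -16
New value at index 4: -6
Delta = -6 - -16 = 10
New sum = old_sum + delta = 127 + (10) = 137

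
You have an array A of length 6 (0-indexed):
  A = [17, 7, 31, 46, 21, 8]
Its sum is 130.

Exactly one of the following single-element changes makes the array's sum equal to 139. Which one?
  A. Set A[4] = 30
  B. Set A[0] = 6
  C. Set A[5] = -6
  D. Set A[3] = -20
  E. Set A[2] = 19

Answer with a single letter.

Answer: A

Derivation:
Option A: A[4] 21->30, delta=9, new_sum=130+(9)=139 <-- matches target
Option B: A[0] 17->6, delta=-11, new_sum=130+(-11)=119
Option C: A[5] 8->-6, delta=-14, new_sum=130+(-14)=116
Option D: A[3] 46->-20, delta=-66, new_sum=130+(-66)=64
Option E: A[2] 31->19, delta=-12, new_sum=130+(-12)=118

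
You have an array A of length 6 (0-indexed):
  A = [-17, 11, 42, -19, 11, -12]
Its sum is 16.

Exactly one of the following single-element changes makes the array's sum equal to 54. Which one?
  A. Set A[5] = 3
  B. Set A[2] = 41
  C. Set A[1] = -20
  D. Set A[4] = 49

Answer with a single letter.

Option A: A[5] -12->3, delta=15, new_sum=16+(15)=31
Option B: A[2] 42->41, delta=-1, new_sum=16+(-1)=15
Option C: A[1] 11->-20, delta=-31, new_sum=16+(-31)=-15
Option D: A[4] 11->49, delta=38, new_sum=16+(38)=54 <-- matches target

Answer: D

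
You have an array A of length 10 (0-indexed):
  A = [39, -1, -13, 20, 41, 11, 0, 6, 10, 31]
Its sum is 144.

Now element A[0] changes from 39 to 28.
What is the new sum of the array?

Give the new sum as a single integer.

Old value at index 0: 39
New value at index 0: 28
Delta = 28 - 39 = -11
New sum = old_sum + delta = 144 + (-11) = 133

Answer: 133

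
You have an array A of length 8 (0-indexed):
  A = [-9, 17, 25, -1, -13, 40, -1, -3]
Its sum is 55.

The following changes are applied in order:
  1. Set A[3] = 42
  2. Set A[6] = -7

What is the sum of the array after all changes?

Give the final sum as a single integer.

Answer: 92

Derivation:
Initial sum: 55
Change 1: A[3] -1 -> 42, delta = 43, sum = 98
Change 2: A[6] -1 -> -7, delta = -6, sum = 92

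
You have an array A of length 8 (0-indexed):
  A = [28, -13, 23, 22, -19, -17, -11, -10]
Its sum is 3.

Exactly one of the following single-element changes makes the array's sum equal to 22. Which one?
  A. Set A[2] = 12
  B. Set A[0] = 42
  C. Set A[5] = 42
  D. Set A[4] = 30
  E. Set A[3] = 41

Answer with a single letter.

Answer: E

Derivation:
Option A: A[2] 23->12, delta=-11, new_sum=3+(-11)=-8
Option B: A[0] 28->42, delta=14, new_sum=3+(14)=17
Option C: A[5] -17->42, delta=59, new_sum=3+(59)=62
Option D: A[4] -19->30, delta=49, new_sum=3+(49)=52
Option E: A[3] 22->41, delta=19, new_sum=3+(19)=22 <-- matches target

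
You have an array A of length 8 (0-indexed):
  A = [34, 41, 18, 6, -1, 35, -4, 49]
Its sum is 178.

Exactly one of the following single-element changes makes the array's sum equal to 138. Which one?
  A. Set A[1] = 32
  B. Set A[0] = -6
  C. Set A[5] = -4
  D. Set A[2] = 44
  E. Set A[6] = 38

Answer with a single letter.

Answer: B

Derivation:
Option A: A[1] 41->32, delta=-9, new_sum=178+(-9)=169
Option B: A[0] 34->-6, delta=-40, new_sum=178+(-40)=138 <-- matches target
Option C: A[5] 35->-4, delta=-39, new_sum=178+(-39)=139
Option D: A[2] 18->44, delta=26, new_sum=178+(26)=204
Option E: A[6] -4->38, delta=42, new_sum=178+(42)=220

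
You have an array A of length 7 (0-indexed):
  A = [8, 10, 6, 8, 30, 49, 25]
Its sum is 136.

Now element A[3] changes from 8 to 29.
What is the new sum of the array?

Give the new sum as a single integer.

Answer: 157

Derivation:
Old value at index 3: 8
New value at index 3: 29
Delta = 29 - 8 = 21
New sum = old_sum + delta = 136 + (21) = 157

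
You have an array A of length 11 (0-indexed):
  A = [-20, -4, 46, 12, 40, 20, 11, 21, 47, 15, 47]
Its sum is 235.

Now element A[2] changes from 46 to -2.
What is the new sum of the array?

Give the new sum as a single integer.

Old value at index 2: 46
New value at index 2: -2
Delta = -2 - 46 = -48
New sum = old_sum + delta = 235 + (-48) = 187

Answer: 187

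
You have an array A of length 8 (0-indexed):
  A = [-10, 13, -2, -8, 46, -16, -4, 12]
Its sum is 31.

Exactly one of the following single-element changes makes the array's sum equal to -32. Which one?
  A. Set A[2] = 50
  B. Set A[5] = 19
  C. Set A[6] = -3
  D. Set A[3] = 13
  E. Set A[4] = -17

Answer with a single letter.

Option A: A[2] -2->50, delta=52, new_sum=31+(52)=83
Option B: A[5] -16->19, delta=35, new_sum=31+(35)=66
Option C: A[6] -4->-3, delta=1, new_sum=31+(1)=32
Option D: A[3] -8->13, delta=21, new_sum=31+(21)=52
Option E: A[4] 46->-17, delta=-63, new_sum=31+(-63)=-32 <-- matches target

Answer: E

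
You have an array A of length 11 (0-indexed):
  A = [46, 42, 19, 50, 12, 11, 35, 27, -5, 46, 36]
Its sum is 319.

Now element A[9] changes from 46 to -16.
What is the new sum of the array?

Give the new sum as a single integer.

Answer: 257

Derivation:
Old value at index 9: 46
New value at index 9: -16
Delta = -16 - 46 = -62
New sum = old_sum + delta = 319 + (-62) = 257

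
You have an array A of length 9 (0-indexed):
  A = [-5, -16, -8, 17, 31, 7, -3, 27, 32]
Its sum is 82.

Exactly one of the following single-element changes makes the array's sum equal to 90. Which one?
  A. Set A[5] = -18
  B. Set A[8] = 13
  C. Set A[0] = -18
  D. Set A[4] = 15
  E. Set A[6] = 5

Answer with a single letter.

Answer: E

Derivation:
Option A: A[5] 7->-18, delta=-25, new_sum=82+(-25)=57
Option B: A[8] 32->13, delta=-19, new_sum=82+(-19)=63
Option C: A[0] -5->-18, delta=-13, new_sum=82+(-13)=69
Option D: A[4] 31->15, delta=-16, new_sum=82+(-16)=66
Option E: A[6] -3->5, delta=8, new_sum=82+(8)=90 <-- matches target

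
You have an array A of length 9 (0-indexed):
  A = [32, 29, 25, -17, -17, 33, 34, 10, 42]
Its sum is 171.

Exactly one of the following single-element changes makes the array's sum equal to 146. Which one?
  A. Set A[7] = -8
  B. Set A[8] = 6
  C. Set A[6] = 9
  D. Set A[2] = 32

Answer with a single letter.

Answer: C

Derivation:
Option A: A[7] 10->-8, delta=-18, new_sum=171+(-18)=153
Option B: A[8] 42->6, delta=-36, new_sum=171+(-36)=135
Option C: A[6] 34->9, delta=-25, new_sum=171+(-25)=146 <-- matches target
Option D: A[2] 25->32, delta=7, new_sum=171+(7)=178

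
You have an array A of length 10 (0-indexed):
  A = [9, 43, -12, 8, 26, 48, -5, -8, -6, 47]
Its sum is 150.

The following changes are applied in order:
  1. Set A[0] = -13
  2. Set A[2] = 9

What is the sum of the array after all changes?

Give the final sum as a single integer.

Initial sum: 150
Change 1: A[0] 9 -> -13, delta = -22, sum = 128
Change 2: A[2] -12 -> 9, delta = 21, sum = 149

Answer: 149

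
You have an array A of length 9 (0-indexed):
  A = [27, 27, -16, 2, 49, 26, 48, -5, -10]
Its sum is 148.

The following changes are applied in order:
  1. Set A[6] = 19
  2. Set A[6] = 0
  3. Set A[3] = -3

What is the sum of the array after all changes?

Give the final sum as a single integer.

Answer: 95

Derivation:
Initial sum: 148
Change 1: A[6] 48 -> 19, delta = -29, sum = 119
Change 2: A[6] 19 -> 0, delta = -19, sum = 100
Change 3: A[3] 2 -> -3, delta = -5, sum = 95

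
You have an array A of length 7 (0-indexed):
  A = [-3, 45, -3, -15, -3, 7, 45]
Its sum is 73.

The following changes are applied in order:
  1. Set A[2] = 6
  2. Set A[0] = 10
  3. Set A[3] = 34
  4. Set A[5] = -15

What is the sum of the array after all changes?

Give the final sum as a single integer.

Initial sum: 73
Change 1: A[2] -3 -> 6, delta = 9, sum = 82
Change 2: A[0] -3 -> 10, delta = 13, sum = 95
Change 3: A[3] -15 -> 34, delta = 49, sum = 144
Change 4: A[5] 7 -> -15, delta = -22, sum = 122

Answer: 122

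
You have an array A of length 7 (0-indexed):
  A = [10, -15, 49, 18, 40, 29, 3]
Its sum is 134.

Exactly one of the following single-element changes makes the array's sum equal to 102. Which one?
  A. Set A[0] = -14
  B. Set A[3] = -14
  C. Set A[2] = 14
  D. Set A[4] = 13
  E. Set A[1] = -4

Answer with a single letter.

Option A: A[0] 10->-14, delta=-24, new_sum=134+(-24)=110
Option B: A[3] 18->-14, delta=-32, new_sum=134+(-32)=102 <-- matches target
Option C: A[2] 49->14, delta=-35, new_sum=134+(-35)=99
Option D: A[4] 40->13, delta=-27, new_sum=134+(-27)=107
Option E: A[1] -15->-4, delta=11, new_sum=134+(11)=145

Answer: B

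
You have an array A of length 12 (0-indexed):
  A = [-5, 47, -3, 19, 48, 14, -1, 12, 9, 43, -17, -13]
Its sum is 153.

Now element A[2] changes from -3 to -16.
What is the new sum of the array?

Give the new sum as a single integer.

Answer: 140

Derivation:
Old value at index 2: -3
New value at index 2: -16
Delta = -16 - -3 = -13
New sum = old_sum + delta = 153 + (-13) = 140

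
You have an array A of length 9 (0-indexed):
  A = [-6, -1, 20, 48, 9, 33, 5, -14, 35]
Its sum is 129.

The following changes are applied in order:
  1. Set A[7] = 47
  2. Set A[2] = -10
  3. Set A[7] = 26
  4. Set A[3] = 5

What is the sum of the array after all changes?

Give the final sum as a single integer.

Answer: 96

Derivation:
Initial sum: 129
Change 1: A[7] -14 -> 47, delta = 61, sum = 190
Change 2: A[2] 20 -> -10, delta = -30, sum = 160
Change 3: A[7] 47 -> 26, delta = -21, sum = 139
Change 4: A[3] 48 -> 5, delta = -43, sum = 96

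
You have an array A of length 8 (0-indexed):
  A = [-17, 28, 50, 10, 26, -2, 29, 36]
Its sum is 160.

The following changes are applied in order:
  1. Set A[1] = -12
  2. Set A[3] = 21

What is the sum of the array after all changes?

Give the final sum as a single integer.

Answer: 131

Derivation:
Initial sum: 160
Change 1: A[1] 28 -> -12, delta = -40, sum = 120
Change 2: A[3] 10 -> 21, delta = 11, sum = 131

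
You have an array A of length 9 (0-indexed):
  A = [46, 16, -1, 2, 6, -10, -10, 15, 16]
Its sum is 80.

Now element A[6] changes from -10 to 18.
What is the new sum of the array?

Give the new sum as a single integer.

Old value at index 6: -10
New value at index 6: 18
Delta = 18 - -10 = 28
New sum = old_sum + delta = 80 + (28) = 108

Answer: 108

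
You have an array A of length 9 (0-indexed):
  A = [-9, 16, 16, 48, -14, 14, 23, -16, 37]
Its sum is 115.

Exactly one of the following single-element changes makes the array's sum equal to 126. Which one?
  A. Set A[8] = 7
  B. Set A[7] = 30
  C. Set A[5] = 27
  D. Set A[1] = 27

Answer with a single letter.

Answer: D

Derivation:
Option A: A[8] 37->7, delta=-30, new_sum=115+(-30)=85
Option B: A[7] -16->30, delta=46, new_sum=115+(46)=161
Option C: A[5] 14->27, delta=13, new_sum=115+(13)=128
Option D: A[1] 16->27, delta=11, new_sum=115+(11)=126 <-- matches target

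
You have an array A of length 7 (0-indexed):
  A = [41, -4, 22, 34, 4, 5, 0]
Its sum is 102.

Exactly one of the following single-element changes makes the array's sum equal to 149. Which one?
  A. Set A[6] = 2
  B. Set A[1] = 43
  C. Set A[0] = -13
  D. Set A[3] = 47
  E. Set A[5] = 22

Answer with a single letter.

Option A: A[6] 0->2, delta=2, new_sum=102+(2)=104
Option B: A[1] -4->43, delta=47, new_sum=102+(47)=149 <-- matches target
Option C: A[0] 41->-13, delta=-54, new_sum=102+(-54)=48
Option D: A[3] 34->47, delta=13, new_sum=102+(13)=115
Option E: A[5] 5->22, delta=17, new_sum=102+(17)=119

Answer: B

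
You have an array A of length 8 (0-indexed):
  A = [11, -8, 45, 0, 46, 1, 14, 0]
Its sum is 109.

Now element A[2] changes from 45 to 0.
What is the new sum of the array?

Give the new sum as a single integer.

Old value at index 2: 45
New value at index 2: 0
Delta = 0 - 45 = -45
New sum = old_sum + delta = 109 + (-45) = 64

Answer: 64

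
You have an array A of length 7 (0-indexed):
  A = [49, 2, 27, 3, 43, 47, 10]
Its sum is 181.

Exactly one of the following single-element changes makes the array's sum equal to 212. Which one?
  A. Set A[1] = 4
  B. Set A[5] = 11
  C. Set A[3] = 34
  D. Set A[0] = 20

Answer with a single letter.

Option A: A[1] 2->4, delta=2, new_sum=181+(2)=183
Option B: A[5] 47->11, delta=-36, new_sum=181+(-36)=145
Option C: A[3] 3->34, delta=31, new_sum=181+(31)=212 <-- matches target
Option D: A[0] 49->20, delta=-29, new_sum=181+(-29)=152

Answer: C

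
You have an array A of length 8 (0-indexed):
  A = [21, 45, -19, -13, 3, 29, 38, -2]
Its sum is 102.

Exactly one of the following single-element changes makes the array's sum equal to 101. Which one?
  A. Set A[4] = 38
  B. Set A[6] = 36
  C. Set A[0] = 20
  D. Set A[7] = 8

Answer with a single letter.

Option A: A[4] 3->38, delta=35, new_sum=102+(35)=137
Option B: A[6] 38->36, delta=-2, new_sum=102+(-2)=100
Option C: A[0] 21->20, delta=-1, new_sum=102+(-1)=101 <-- matches target
Option D: A[7] -2->8, delta=10, new_sum=102+(10)=112

Answer: C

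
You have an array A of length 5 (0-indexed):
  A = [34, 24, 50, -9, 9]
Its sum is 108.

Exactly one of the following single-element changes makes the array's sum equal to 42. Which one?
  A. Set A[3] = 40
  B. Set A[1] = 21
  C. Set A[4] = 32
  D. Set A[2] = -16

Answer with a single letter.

Option A: A[3] -9->40, delta=49, new_sum=108+(49)=157
Option B: A[1] 24->21, delta=-3, new_sum=108+(-3)=105
Option C: A[4] 9->32, delta=23, new_sum=108+(23)=131
Option D: A[2] 50->-16, delta=-66, new_sum=108+(-66)=42 <-- matches target

Answer: D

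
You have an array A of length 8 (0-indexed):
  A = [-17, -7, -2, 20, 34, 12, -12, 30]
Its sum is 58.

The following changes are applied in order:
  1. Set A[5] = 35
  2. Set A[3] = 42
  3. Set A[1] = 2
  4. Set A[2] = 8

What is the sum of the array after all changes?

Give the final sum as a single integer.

Initial sum: 58
Change 1: A[5] 12 -> 35, delta = 23, sum = 81
Change 2: A[3] 20 -> 42, delta = 22, sum = 103
Change 3: A[1] -7 -> 2, delta = 9, sum = 112
Change 4: A[2] -2 -> 8, delta = 10, sum = 122

Answer: 122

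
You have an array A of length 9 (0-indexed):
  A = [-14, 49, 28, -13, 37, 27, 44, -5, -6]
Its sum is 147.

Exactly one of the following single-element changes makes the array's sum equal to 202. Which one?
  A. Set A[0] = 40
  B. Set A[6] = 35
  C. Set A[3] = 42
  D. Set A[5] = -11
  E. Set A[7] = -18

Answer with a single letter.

Option A: A[0] -14->40, delta=54, new_sum=147+(54)=201
Option B: A[6] 44->35, delta=-9, new_sum=147+(-9)=138
Option C: A[3] -13->42, delta=55, new_sum=147+(55)=202 <-- matches target
Option D: A[5] 27->-11, delta=-38, new_sum=147+(-38)=109
Option E: A[7] -5->-18, delta=-13, new_sum=147+(-13)=134

Answer: C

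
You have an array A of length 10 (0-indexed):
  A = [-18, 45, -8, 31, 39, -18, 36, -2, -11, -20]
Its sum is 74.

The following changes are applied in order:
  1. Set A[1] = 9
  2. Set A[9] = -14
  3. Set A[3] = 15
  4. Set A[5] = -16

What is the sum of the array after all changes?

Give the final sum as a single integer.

Initial sum: 74
Change 1: A[1] 45 -> 9, delta = -36, sum = 38
Change 2: A[9] -20 -> -14, delta = 6, sum = 44
Change 3: A[3] 31 -> 15, delta = -16, sum = 28
Change 4: A[5] -18 -> -16, delta = 2, sum = 30

Answer: 30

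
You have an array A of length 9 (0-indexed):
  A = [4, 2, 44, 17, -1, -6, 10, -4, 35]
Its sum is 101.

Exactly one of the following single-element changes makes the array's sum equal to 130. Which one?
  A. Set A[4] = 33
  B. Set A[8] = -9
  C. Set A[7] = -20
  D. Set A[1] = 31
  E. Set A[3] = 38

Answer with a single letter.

Option A: A[4] -1->33, delta=34, new_sum=101+(34)=135
Option B: A[8] 35->-9, delta=-44, new_sum=101+(-44)=57
Option C: A[7] -4->-20, delta=-16, new_sum=101+(-16)=85
Option D: A[1] 2->31, delta=29, new_sum=101+(29)=130 <-- matches target
Option E: A[3] 17->38, delta=21, new_sum=101+(21)=122

Answer: D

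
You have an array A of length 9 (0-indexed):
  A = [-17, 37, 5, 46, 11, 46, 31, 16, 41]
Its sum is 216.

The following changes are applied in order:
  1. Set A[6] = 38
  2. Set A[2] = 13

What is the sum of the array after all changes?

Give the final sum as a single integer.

Answer: 231

Derivation:
Initial sum: 216
Change 1: A[6] 31 -> 38, delta = 7, sum = 223
Change 2: A[2] 5 -> 13, delta = 8, sum = 231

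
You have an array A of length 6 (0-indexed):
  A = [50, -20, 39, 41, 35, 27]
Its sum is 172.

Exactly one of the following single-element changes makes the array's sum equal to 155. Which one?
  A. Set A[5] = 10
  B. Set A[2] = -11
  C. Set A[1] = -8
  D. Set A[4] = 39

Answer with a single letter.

Answer: A

Derivation:
Option A: A[5] 27->10, delta=-17, new_sum=172+(-17)=155 <-- matches target
Option B: A[2] 39->-11, delta=-50, new_sum=172+(-50)=122
Option C: A[1] -20->-8, delta=12, new_sum=172+(12)=184
Option D: A[4] 35->39, delta=4, new_sum=172+(4)=176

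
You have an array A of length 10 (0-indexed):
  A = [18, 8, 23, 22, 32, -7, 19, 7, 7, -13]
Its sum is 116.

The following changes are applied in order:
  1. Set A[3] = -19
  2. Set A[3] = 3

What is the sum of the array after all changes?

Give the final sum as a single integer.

Answer: 97

Derivation:
Initial sum: 116
Change 1: A[3] 22 -> -19, delta = -41, sum = 75
Change 2: A[3] -19 -> 3, delta = 22, sum = 97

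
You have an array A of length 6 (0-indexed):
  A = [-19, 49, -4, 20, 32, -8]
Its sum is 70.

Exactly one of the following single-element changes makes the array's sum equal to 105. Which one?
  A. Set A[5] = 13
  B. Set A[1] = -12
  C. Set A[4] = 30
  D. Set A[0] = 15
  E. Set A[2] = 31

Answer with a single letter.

Answer: E

Derivation:
Option A: A[5] -8->13, delta=21, new_sum=70+(21)=91
Option B: A[1] 49->-12, delta=-61, new_sum=70+(-61)=9
Option C: A[4] 32->30, delta=-2, new_sum=70+(-2)=68
Option D: A[0] -19->15, delta=34, new_sum=70+(34)=104
Option E: A[2] -4->31, delta=35, new_sum=70+(35)=105 <-- matches target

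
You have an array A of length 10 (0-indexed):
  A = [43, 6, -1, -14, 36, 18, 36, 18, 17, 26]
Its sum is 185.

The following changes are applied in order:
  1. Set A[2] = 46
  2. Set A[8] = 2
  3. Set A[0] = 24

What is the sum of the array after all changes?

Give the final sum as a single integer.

Answer: 198

Derivation:
Initial sum: 185
Change 1: A[2] -1 -> 46, delta = 47, sum = 232
Change 2: A[8] 17 -> 2, delta = -15, sum = 217
Change 3: A[0] 43 -> 24, delta = -19, sum = 198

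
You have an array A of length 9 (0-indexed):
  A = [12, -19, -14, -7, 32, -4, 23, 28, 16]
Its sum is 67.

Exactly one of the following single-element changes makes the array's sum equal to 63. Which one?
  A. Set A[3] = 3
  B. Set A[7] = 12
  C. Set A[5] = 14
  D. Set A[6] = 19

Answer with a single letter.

Answer: D

Derivation:
Option A: A[3] -7->3, delta=10, new_sum=67+(10)=77
Option B: A[7] 28->12, delta=-16, new_sum=67+(-16)=51
Option C: A[5] -4->14, delta=18, new_sum=67+(18)=85
Option D: A[6] 23->19, delta=-4, new_sum=67+(-4)=63 <-- matches target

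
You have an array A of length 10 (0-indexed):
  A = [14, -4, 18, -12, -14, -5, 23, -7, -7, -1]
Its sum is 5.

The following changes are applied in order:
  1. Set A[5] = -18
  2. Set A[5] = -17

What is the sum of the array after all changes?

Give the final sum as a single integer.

Answer: -7

Derivation:
Initial sum: 5
Change 1: A[5] -5 -> -18, delta = -13, sum = -8
Change 2: A[5] -18 -> -17, delta = 1, sum = -7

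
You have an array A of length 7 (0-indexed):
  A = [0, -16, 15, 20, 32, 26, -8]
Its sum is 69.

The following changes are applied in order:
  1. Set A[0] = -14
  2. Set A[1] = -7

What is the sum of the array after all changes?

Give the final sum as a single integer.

Answer: 64

Derivation:
Initial sum: 69
Change 1: A[0] 0 -> -14, delta = -14, sum = 55
Change 2: A[1] -16 -> -7, delta = 9, sum = 64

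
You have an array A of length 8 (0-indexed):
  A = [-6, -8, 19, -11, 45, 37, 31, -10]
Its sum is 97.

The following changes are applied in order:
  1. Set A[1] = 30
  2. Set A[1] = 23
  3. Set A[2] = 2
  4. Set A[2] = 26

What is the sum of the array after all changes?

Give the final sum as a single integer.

Answer: 135

Derivation:
Initial sum: 97
Change 1: A[1] -8 -> 30, delta = 38, sum = 135
Change 2: A[1] 30 -> 23, delta = -7, sum = 128
Change 3: A[2] 19 -> 2, delta = -17, sum = 111
Change 4: A[2] 2 -> 26, delta = 24, sum = 135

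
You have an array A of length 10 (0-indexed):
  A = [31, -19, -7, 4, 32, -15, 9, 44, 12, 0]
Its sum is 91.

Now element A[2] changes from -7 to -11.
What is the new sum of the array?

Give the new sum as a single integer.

Answer: 87

Derivation:
Old value at index 2: -7
New value at index 2: -11
Delta = -11 - -7 = -4
New sum = old_sum + delta = 91 + (-4) = 87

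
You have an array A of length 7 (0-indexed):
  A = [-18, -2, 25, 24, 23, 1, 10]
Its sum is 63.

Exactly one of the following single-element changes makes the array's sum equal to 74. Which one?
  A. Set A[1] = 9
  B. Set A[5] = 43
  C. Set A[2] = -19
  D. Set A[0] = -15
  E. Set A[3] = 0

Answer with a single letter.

Answer: A

Derivation:
Option A: A[1] -2->9, delta=11, new_sum=63+(11)=74 <-- matches target
Option B: A[5] 1->43, delta=42, new_sum=63+(42)=105
Option C: A[2] 25->-19, delta=-44, new_sum=63+(-44)=19
Option D: A[0] -18->-15, delta=3, new_sum=63+(3)=66
Option E: A[3] 24->0, delta=-24, new_sum=63+(-24)=39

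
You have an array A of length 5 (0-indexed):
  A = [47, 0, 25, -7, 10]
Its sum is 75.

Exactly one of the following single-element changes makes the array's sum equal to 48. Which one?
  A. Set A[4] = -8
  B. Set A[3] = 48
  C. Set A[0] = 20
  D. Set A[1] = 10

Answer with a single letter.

Option A: A[4] 10->-8, delta=-18, new_sum=75+(-18)=57
Option B: A[3] -7->48, delta=55, new_sum=75+(55)=130
Option C: A[0] 47->20, delta=-27, new_sum=75+(-27)=48 <-- matches target
Option D: A[1] 0->10, delta=10, new_sum=75+(10)=85

Answer: C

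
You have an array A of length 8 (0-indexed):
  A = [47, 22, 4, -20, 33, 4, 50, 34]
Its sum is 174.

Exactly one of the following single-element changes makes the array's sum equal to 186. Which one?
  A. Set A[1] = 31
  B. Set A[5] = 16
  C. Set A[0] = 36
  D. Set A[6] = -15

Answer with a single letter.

Option A: A[1] 22->31, delta=9, new_sum=174+(9)=183
Option B: A[5] 4->16, delta=12, new_sum=174+(12)=186 <-- matches target
Option C: A[0] 47->36, delta=-11, new_sum=174+(-11)=163
Option D: A[6] 50->-15, delta=-65, new_sum=174+(-65)=109

Answer: B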